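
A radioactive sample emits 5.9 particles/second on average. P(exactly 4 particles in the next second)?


Poisson(λ=5.9): P(X=4) = e^(-λ)×λ^k/k!
= e^(-5.9) × 5.9^4 / 4!
≈ 0.002739444819 × 1211.7361 / 24 ≈ 0.138312

P(X=4) ≈ 0.138312 ≈ 13.83%


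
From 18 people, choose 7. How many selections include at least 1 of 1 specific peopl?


Complement: C(18,7) - C(17,7) = 31824 - 19448 = 12376

12376


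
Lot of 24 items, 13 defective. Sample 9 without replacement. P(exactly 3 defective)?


Hypergeometric: C(13,3)×C(11,6)/C(24,9)
= 286×462/1307504 = 3003/29716

P(X=3) = 3003/29716 ≈ 10.11%


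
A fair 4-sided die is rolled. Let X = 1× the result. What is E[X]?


E[die] = (1+4)/2 = 5/2
E[X] = 1 × 5/2 = 5/2

E[X] = 5/2


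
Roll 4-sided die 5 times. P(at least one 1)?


P(no 1)^5 = (3/4)^5 = 243/1024
P(≥1) = 1 - 243/1024 = 781/1024

P = 781/1024 ≈ 76.27%


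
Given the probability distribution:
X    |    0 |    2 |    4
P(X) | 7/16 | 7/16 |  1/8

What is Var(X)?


E[X] = 11/8
E[X²] = 15/4
Var(X) = E[X²] - (E[X])² = 15/4 - 121/64 = 119/64

Var(X) = 119/64 ≈ 1.8594


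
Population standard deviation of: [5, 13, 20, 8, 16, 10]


Mean = 72/6 = 12
  (5-12)²=49
  (13-12)²=1
  (20-12)²=64
  (8-12)²=16
  (16-12)²=16
  (10-12)²=4
Σ(x-μ)² = 150
σ² = 150/6 = 25

σ = √(25) ≈ 5.0000


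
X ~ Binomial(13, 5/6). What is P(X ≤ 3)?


P(X ≤ 3) = Σ P(X=i) for i=0..3
P(X=0) = 1/13060694016
P(X=1) = 65/13060694016
P(X=2) = 325/2176782336
P(X=3) = 17875/6530347008
Sum = 18883/6530347008

P(X ≤ 3) = 18883/6530347008 ≈ 0.00%


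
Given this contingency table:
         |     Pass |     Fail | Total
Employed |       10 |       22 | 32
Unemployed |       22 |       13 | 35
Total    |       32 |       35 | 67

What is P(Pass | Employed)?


P(Pass | Employed) = 10/(10+22) = 10/32 = 5/16

P(Pass|Employed) = 5/16 ≈ 31.25%


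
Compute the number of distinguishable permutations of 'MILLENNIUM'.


Letters: 10, freq: {'M': 2, 'I': 2, 'L': 2, 'E': 1, 'N': 2, 'U': 1}
10!/(2!×2!×2!×1!×2!×1!) = 3628800/16 = 226800

226800


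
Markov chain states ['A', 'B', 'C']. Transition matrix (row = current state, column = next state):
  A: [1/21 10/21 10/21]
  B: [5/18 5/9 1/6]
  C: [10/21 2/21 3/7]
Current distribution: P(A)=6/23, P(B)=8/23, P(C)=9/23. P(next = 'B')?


P(next=B) = Σᵢ P(now=i)×P(i→B)
= 6/23×10/21 + 8/23×5/9 + 9/23×2/21
= 20/161 + 40/207 + 6/161 = 514/1449

P = 514/1449 ≈ 0.3547


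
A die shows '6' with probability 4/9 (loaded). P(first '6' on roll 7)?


Geometric: P(X=7) = (1-p)^(k-1)×p = (5/9)^6×4/9 = 62500/4782969

P(X=7) = 62500/4782969 ≈ 1.31%


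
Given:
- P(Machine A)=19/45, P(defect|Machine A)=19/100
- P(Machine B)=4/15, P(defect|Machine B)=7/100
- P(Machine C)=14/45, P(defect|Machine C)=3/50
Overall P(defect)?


P(B) = Σ P(B|Aᵢ)×P(Aᵢ)
  19/100×19/45 = 361/4500
  7/100×4/15 = 7/375
  3/50×14/45 = 7/375
Sum = 529/4500

P(defect) = 529/4500 ≈ 11.76%


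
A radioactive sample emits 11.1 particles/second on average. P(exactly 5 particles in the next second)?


Poisson(λ=11.1): P(X=5) = e^(-λ)×λ^k/k!
= e^(-11.1) × 11.1^5 / 5!
≈ 1.511232382e-05 × 168505.81551 / 120 ≈ 0.021221

P(X=5) ≈ 0.021221 ≈ 2.12%


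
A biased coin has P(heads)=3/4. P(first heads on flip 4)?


Geometric: P(X=4) = (1-p)^(k-1)×p = (1/4)^3×3/4 = 3/256

P(X=4) = 3/256 ≈ 1.17%


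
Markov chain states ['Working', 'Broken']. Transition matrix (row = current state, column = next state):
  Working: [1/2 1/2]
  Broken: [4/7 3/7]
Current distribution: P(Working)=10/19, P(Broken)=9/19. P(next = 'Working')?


P(next=Working) = Σᵢ P(now=i)×P(i→Working)
= 10/19×1/2 + 9/19×4/7
= 5/19 + 36/133 = 71/133

P = 71/133 ≈ 0.5338


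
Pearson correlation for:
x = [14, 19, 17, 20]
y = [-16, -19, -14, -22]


n=4, Σx=70, Σy=-71, Σxy=-1263, Σx²=1246, Σy²=1297
r = (4×(-1263) - 70×(-71))/√((4×1246 - 70²)(4×1297 - (-71)²))
= -82/√(84×147) = -82/√12348 ≈ -82/111.1216 ≈ -0.7379

r ≈ -0.7379


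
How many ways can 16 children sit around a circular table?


Circular arrangements of 16 distinct objects: fix one position to break rotational symmetry.
(n-1)! = 15! = 1307674368000

1307674368000


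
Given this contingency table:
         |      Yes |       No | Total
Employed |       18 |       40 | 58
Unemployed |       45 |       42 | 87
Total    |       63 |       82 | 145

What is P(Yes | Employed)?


P(Yes | Employed) = 18/(18+40) = 18/58 = 9/29

P(Yes|Employed) = 9/29 ≈ 31.03%


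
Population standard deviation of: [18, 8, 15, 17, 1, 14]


Mean = 73/6
  (18-73/6)²=1225/36
  (8-73/6)²=625/36
  (15-73/6)²=289/36
  (17-73/6)²=841/36
  (1-73/6)²=4489/36
  (14-73/6)²=121/36
Σ(x-μ)² = 1265/6
σ² = (1265/6)/6 = 1265/36

σ = √(1265/36) ≈ 5.9278


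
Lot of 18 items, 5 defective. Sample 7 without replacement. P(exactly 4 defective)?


Hypergeometric: C(5,4)×C(13,3)/C(18,7)
= 5×286/31824 = 55/1224

P(X=4) = 55/1224 ≈ 4.49%


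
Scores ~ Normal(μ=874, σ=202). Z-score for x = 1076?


z = (x - μ)/σ = (1076 - 874)/202 = 1.0

z = 1.0


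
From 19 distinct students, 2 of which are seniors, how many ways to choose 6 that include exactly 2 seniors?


Choose 2 of the 2 seniors and 4 of the other 17 students:
C(2,2)×C(17,4) = 1×2380 = 2380

2380


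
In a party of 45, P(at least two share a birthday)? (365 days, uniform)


P(all different) = Π(365-i)/365 for i=0..44
= 0.059024
P(match) = 1 - 0.059024 = 0.940976

P ≈ 0.9410 ≈ 94.10%


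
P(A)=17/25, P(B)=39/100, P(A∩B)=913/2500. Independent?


P(A)×P(B) = 663/2500
P(A∩B) = 913/2500
Not equal → NOT independent

No, not independent


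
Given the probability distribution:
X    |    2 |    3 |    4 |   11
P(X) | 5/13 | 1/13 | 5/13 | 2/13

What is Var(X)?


E[X] = 55/13
E[X²] = 27
Var(X) = E[X²] - (E[X])² = 27 - 3025/169 = 1538/169

Var(X) = 1538/169 ≈ 9.1006


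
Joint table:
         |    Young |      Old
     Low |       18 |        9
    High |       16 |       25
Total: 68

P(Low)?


P(Low) = (18+9)/68 = 27/68

P(Low) = 27/68 ≈ 39.71%


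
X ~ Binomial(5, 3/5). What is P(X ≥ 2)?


P(X ≥ 2) = Σ P(X=i) for i=2..5
P(X=2) = 144/625
P(X=3) = 216/625
P(X=4) = 162/625
P(X=5) = 243/3125
Sum = 2853/3125

P(X ≥ 2) = 2853/3125 ≈ 91.30%


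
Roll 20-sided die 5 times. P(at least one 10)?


P(no 10)^5 = (19/20)^5 = 2476099/3200000
P(≥1) = 1 - 2476099/3200000 = 723901/3200000

P = 723901/3200000 ≈ 22.62%


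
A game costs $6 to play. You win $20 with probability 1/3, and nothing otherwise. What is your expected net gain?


E[gain] = (20-6)×1/3 + (-6)×2/3
= 14/3 - 4 = 2/3

Expected net gain = $2/3 ≈ $0.67


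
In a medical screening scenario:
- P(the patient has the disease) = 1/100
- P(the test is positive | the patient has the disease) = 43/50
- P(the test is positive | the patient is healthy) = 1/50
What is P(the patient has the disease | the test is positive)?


Using Bayes' theorem:
P(A|B) = P(B|A)·P(A) / P(B)

P(the test is positive) = 43/50 × 1/100 + 1/50 × 99/100
= 43/5000 + 99/5000 = 71/2500

P(the patient has the disease|the test is positive) = (43/5000) / (71/2500) = 43/142

P(the patient has the disease|the test is positive) = 43/142 ≈ 30.28%


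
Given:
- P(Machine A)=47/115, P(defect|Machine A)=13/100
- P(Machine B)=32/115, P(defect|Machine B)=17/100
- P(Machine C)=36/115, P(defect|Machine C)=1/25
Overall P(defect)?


P(B) = Σ P(B|Aᵢ)×P(Aᵢ)
  13/100×47/115 = 611/11500
  17/100×32/115 = 136/2875
  1/25×36/115 = 36/2875
Sum = 1299/11500

P(defect) = 1299/11500 ≈ 11.30%


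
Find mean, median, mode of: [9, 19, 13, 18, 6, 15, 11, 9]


Sorted: [6, 9, 9, 11, 13, 15, 18, 19]
Mean = 100/8 = 25/2
Median = 12
Freq: {9: 2, 19: 1, 13: 1, 18: 1, 6: 1, 15: 1, 11: 1}
Mode: [9]

Mean=25/2, Median=12, Mode=9


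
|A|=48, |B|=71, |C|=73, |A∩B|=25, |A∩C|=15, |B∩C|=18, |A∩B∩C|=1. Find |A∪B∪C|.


|A∪B∪C| = 48+71+73-25-15-18+1 = 135

|A∪B∪C| = 135


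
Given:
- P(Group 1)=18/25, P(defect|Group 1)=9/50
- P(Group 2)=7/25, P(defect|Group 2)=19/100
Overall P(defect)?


P(B) = Σ P(B|Aᵢ)×P(Aᵢ)
  9/50×18/25 = 81/625
  19/100×7/25 = 133/2500
Sum = 457/2500

P(defect) = 457/2500 ≈ 18.28%


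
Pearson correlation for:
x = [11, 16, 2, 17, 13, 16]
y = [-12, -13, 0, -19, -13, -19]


n=6, Σx=75, Σy=-76, Σxy=-1136, Σx²=1095, Σy²=1204
r = (6×(-1136) - 75×(-76))/√((6×1095 - 75²)(6×1204 - (-76)²))
= -1116/√(945×1448) = -1116/√1368360 ≈ -1116/1169.7692 ≈ -0.9540

r ≈ -0.9540


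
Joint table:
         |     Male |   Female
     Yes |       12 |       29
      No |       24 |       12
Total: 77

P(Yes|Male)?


P(Yes|Male) = 12/(12+24) = 12/36 = 1/3

P = 1/3 ≈ 33.33%


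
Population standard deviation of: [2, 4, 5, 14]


Mean = 25/4
  (2-25/4)²=289/16
  (4-25/4)²=81/16
  (5-25/4)²=25/16
  (14-25/4)²=961/16
Σ(x-μ)² = 339/4
σ² = (339/4)/4 = 339/16

σ = √(339/16) ≈ 4.6030


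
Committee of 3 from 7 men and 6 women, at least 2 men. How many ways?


Count by #men:
  2M,1W: C(7,2)×C(6,1)=126
  3M,0W: C(7,3)×C(6,0)=35
Total = 161

161


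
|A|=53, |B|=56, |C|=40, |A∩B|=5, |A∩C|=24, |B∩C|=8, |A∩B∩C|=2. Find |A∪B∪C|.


|A∪B∪C| = 53+56+40-5-24-8+2 = 114

|A∪B∪C| = 114


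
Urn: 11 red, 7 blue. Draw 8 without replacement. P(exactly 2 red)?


Hypergeometric: C(11,2)×C(7,6)/C(18,8)
= 55×7/43758 = 35/3978

P(X=2) = 35/3978 ≈ 0.88%


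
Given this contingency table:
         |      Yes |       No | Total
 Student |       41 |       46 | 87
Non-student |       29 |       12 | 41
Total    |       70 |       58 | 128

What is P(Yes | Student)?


P(Yes | Student) = 41/(41+46) = 41/87

P(Yes|Student) = 41/87 ≈ 47.13%


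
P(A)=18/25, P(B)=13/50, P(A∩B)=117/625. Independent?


P(A)×P(B) = 117/625
P(A∩B) = 117/625
Equal ✓ → Independent

Yes, independent


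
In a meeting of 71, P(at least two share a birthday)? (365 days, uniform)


P(all different) = Π(365-i)/365 for i=0..70
= 0.000679
P(match) = 1 - 0.000679 = 0.999321

P ≈ 0.9993 ≈ 99.93%


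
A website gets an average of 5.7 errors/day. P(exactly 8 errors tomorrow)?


Poisson(λ=5.7): P(X=8) = e^(-λ)×λ^k/k!
= e^(-5.7) × 5.7^8 / 8!
≈ 0.003345965457 × 1114291.57112 / 40320 ≈ 0.092470

P(X=8) ≈ 0.092470 ≈ 9.25%


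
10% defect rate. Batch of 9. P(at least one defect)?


P(all good) = (9/10)^9 = 387420489/1000000000
P(≥1 defect) = 612579511/1000000000

P = 612579511/1000000000 ≈ 61.26%


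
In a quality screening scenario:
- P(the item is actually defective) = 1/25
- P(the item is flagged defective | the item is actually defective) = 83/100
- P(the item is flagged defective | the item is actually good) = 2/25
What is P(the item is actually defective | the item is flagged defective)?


Using Bayes' theorem:
P(A|B) = P(B|A)·P(A) / P(B)

P(the item is flagged defective) = 83/100 × 1/25 + 2/25 × 24/25
= 83/2500 + 48/625 = 11/100

P(the item is actually defective|the item is flagged defective) = (83/2500) / (11/100) = 83/275

P(the item is actually defective|the item is flagged defective) = 83/275 ≈ 30.18%


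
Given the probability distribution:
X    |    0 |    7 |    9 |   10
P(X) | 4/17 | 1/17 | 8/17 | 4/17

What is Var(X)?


E[X] = 7
E[X²] = 1097/17
Var(X) = E[X²] - (E[X])² = 1097/17 - 49 = 264/17

Var(X) = 264/17 ≈ 15.5294


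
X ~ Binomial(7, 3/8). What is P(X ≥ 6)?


P(X ≥ 6) = Σ P(X=i) for i=6..7
P(X=6) = 25515/2097152
P(X=7) = 2187/2097152
Sum = 13851/1048576

P(X ≥ 6) = 13851/1048576 ≈ 1.32%


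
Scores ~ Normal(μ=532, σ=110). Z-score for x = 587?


z = (x - μ)/σ = (587 - 532)/110 = 0.5

z = 0.5


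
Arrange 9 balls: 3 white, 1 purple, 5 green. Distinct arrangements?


9!/(3!×1!×5!) = 504

504


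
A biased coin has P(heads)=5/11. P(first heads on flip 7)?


Geometric: P(X=7) = (1-p)^(k-1)×p = (6/11)^6×5/11 = 233280/19487171

P(X=7) = 233280/19487171 ≈ 1.20%


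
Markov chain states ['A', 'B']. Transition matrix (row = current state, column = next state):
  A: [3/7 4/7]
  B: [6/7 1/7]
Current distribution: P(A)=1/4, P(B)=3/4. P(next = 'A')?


P(next=A) = Σᵢ P(now=i)×P(i→A)
= 1/4×3/7 + 3/4×6/7
= 3/28 + 9/14 = 3/4

P = 3/4 ≈ 0.7500


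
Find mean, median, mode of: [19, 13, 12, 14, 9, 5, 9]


Sorted: [5, 9, 9, 12, 13, 14, 19]
Mean = 81/7
Median = 12
Freq: {19: 1, 13: 1, 12: 1, 14: 1, 9: 2, 5: 1}
Mode: [9]

Mean=81/7, Median=12, Mode=9


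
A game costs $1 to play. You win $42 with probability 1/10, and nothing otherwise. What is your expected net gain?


E[gain] = (42-1)×1/10 + (-1)×9/10
= 41/10 - 9/10 = 16/5

Expected net gain = $16/5 ≈ $3.20


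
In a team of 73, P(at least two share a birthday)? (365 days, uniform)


P(all different) = Π(365-i)/365 for i=0..72
= 0.000439
P(match) = 1 - 0.000439 = 0.999561

P ≈ 0.9996 ≈ 99.96%


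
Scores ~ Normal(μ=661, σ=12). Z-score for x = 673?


z = (x - μ)/σ = (673 - 661)/12 = 1.0

z = 1.0


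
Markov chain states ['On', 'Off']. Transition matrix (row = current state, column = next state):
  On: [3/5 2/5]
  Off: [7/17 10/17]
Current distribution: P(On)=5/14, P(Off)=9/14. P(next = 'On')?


P(next=On) = Σᵢ P(now=i)×P(i→On)
= 5/14×3/5 + 9/14×7/17
= 3/14 + 9/34 = 57/119

P = 57/119 ≈ 0.4790


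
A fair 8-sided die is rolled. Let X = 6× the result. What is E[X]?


E[die] = (1+8)/2 = 9/2
E[X] = 6 × 9/2 = 27

E[X] = 27


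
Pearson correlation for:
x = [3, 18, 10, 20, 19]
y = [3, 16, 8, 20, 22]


n=5, Σx=70, Σy=69, Σxy=1195, Σx²=1194, Σy²=1213
r = (5×1195 - 70×69)/√((5×1194 - 70²)(5×1213 - 69²))
= 1145/√(1070×1304) = 1145/√1395280 ≈ 1145/1181.2197 ≈ 0.9693

r ≈ 0.9693


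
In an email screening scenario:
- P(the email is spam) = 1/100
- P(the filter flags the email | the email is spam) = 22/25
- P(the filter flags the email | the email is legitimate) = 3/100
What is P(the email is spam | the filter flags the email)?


Using Bayes' theorem:
P(A|B) = P(B|A)·P(A) / P(B)

P(the filter flags the email) = 22/25 × 1/100 + 3/100 × 99/100
= 11/1250 + 297/10000 = 77/2000

P(the email is spam|the filter flags the email) = (11/1250) / (77/2000) = 8/35

P(the email is spam|the filter flags the email) = 8/35 ≈ 22.86%


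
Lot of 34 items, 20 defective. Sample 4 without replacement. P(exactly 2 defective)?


Hypergeometric: C(20,2)×C(14,2)/C(34,4)
= 190×91/46376 = 8645/23188

P(X=2) = 8645/23188 ≈ 37.28%


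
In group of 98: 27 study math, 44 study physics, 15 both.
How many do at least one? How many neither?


|A∪B| = 27+44-15 = 56
Neither = 98-56 = 42

At least one: 56; Neither: 42


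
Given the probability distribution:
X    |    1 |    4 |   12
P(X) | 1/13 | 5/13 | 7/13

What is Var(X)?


E[X] = 105/13
E[X²] = 1089/13
Var(X) = E[X²] - (E[X])² = 1089/13 - 11025/169 = 3132/169

Var(X) = 3132/169 ≈ 18.5325


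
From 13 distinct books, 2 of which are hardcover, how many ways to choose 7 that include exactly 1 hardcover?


Choose 1 of the 2 hardcovers and 6 of the other 11 books:
C(2,1)×C(11,6) = 2×462 = 924

924


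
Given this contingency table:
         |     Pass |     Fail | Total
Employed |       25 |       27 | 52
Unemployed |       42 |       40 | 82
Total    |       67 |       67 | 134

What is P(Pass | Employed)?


P(Pass | Employed) = 25/(25+27) = 25/52

P(Pass|Employed) = 25/52 ≈ 48.08%


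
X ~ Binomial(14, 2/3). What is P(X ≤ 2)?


P(X ≤ 2) = Σ P(X=i) for i=0..2
P(X=0) = 1/4782969
P(X=1) = 28/4782969
P(X=2) = 364/4782969
Sum = 131/1594323

P(X ≤ 2) = 131/1594323 ≈ 0.01%


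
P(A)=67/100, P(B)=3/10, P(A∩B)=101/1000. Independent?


P(A)×P(B) = 201/1000
P(A∩B) = 101/1000
Not equal → NOT independent

No, not independent


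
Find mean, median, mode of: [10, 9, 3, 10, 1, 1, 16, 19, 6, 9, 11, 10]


Sorted: [1, 1, 3, 6, 9, 9, 10, 10, 10, 11, 16, 19]
Mean = 105/12 = 35/4
Median = 19/2
Freq: {10: 3, 9: 2, 3: 1, 1: 2, 16: 1, 19: 1, 6: 1, 11: 1}
Mode: [10]

Mean=35/4, Median=19/2, Mode=10


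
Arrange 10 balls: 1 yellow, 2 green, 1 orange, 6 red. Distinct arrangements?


10!/(1!×2!×1!×6!) = 2520

2520


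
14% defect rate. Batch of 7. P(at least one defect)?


P(all good) = (43/50)^7 = 271818611107/781250000000
P(≥1 defect) = 509431388893/781250000000

P = 509431388893/781250000000 ≈ 65.21%


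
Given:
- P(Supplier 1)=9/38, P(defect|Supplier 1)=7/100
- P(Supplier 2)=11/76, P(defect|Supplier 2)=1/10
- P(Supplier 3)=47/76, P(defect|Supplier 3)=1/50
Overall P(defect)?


P(B) = Σ P(B|Aᵢ)×P(Aᵢ)
  7/100×9/38 = 63/3800
  1/10×11/76 = 11/760
  1/50×47/76 = 47/3800
Sum = 33/760

P(defect) = 33/760 ≈ 4.34%


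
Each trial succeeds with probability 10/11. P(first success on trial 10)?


Geometric: P(X=10) = (1-p)^(k-1)×p = (1/11)^9×10/11 = 10/25937424601

P(X=10) = 10/25937424601 ≈ 0.00%


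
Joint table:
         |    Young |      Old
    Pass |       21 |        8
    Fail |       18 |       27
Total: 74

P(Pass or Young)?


P(Pass∨Young) = P(Pass) + P(Young) - P(Pass∧Young)
= (29 + 39 - 21)/74 = 47/74

P = 47/74 ≈ 63.51%


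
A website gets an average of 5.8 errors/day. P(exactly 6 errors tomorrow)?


Poisson(λ=5.8): P(X=6) = e^(-λ)×λ^k/k!
= e^(-5.8) × 5.8^6 / 6!
≈ 0.003027554745 × 38068.692544 / 720 ≈ 0.160076

P(X=6) ≈ 0.160076 ≈ 16.01%


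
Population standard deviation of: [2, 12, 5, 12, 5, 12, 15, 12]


Mean = 75/8
  (2-75/8)²=3481/64
  (12-75/8)²=441/64
  (5-75/8)²=1225/64
  (12-75/8)²=441/64
  (5-75/8)²=1225/64
  (12-75/8)²=441/64
  (15-75/8)²=2025/64
  (12-75/8)²=441/64
Σ(x-μ)² = 1215/8
σ² = (1215/8)/8 = 1215/64

σ = √(1215/64) ≈ 4.3571


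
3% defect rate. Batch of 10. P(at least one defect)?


P(all good) = (97/100)^10 = 73742412689492826049/100000000000000000000
P(≥1 defect) = 26257587310507173951/100000000000000000000

P = 26257587310507173951/100000000000000000000 ≈ 26.26%


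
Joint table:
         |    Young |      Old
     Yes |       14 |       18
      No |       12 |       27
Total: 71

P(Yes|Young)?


P(Yes|Young) = 14/(14+12) = 14/26 = 7/13

P = 7/13 ≈ 53.85%


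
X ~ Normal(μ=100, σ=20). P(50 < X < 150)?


z₁=(50-100)/20=-2.5, z₂=(150-100)/20=2.5
P = Φ(2.5) - Φ(-2.5) = 0.993790 - 0.006210 = 0.987580 ≈ 0.9876

P(50 < X < 150) ≈ 0.9876


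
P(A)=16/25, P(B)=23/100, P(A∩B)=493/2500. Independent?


P(A)×P(B) = 92/625
P(A∩B) = 493/2500
Not equal → NOT independent

No, not independent


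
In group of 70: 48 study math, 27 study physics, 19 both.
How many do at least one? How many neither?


|A∪B| = 48+27-19 = 56
Neither = 70-56 = 14

At least one: 56; Neither: 14


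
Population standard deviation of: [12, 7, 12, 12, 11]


Mean = 54/5
  (12-54/5)²=36/25
  (7-54/5)²=361/25
  (12-54/5)²=36/25
  (12-54/5)²=36/25
  (11-54/5)²=1/25
Σ(x-μ)² = 94/5
σ² = (94/5)/5 = 94/25

σ = √(94/25) ≈ 1.9391


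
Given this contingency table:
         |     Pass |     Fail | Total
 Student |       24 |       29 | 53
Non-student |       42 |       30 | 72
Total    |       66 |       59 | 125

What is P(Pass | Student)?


P(Pass | Student) = 24/(24+29) = 24/53

P(Pass|Student) = 24/53 ≈ 45.28%


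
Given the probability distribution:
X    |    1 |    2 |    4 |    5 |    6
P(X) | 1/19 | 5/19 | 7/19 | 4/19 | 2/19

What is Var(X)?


E[X] = 71/19
E[X²] = 305/19
Var(X) = E[X²] - (E[X])² = 305/19 - 5041/361 = 754/361

Var(X) = 754/361 ≈ 2.0886


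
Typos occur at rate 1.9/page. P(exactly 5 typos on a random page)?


Poisson(λ=1.9): P(X=5) = e^(-λ)×λ^k/k!
= e^(-1.9) × 1.9^5 / 5!
≈ 0.1495686192 × 24.76099 / 120 ≈ 0.030862

P(X=5) ≈ 0.030862 ≈ 3.09%


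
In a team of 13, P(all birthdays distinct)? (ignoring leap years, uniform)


P(all different) = Π(365-i)/365 for i=0..12
= (365/365)×(364/365)×...×(353/365)
= 0.805590

P ≈ 0.8056 ≈ 80.56%


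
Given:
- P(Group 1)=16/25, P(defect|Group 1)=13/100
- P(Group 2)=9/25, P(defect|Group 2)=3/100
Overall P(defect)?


P(B) = Σ P(B|Aᵢ)×P(Aᵢ)
  13/100×16/25 = 52/625
  3/100×9/25 = 27/2500
Sum = 47/500

P(defect) = 47/500 ≈ 9.40%


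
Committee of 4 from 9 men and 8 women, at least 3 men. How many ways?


Count by #men:
  3M,1W: C(9,3)×C(8,1)=672
  4M,0W: C(9,4)×C(8,0)=126
Total = 798

798


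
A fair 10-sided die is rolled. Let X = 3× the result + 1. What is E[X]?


E[die] = (1+10)/2 = 11/2
E[X] = 3×11/2 + 1 = 35/2

E[X] = 35/2


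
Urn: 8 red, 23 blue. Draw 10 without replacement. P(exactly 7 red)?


Hypergeometric: C(8,7)×C(23,3)/C(31,10)
= 8×1771/44352165 = 56/175305

P(X=7) = 56/175305 ≈ 0.03%


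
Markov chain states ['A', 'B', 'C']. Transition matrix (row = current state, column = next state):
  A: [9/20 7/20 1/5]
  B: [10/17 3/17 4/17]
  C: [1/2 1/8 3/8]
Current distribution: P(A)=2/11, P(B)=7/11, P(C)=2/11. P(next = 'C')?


P(next=C) = Σᵢ P(now=i)×P(i→C)
= 2/11×1/5 + 7/11×4/17 + 2/11×3/8
= 2/55 + 28/187 + 3/44 = 951/3740

P = 951/3740 ≈ 0.2543


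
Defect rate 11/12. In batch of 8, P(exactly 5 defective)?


Binomial: P(X=5) = C(8,5)×p^5×(1-p)^3
= 56 × 161051/248832 × 1/1728 = 1127357/53747712

P(X=5) = 1127357/53747712 ≈ 2.10%


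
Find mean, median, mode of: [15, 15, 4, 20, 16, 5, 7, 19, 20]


Sorted: [4, 5, 7, 15, 15, 16, 19, 20, 20]
Mean = 121/9
Median = 15
Freq: {15: 2, 4: 1, 20: 2, 16: 1, 5: 1, 7: 1, 19: 1}
Mode: [15, 20]

Mean=121/9, Median=15, Mode=[15, 20]


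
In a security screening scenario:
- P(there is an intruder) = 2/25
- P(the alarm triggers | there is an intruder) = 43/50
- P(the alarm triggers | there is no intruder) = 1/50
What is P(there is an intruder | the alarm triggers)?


Using Bayes' theorem:
P(A|B) = P(B|A)·P(A) / P(B)

P(the alarm triggers) = 43/50 × 2/25 + 1/50 × 23/25
= 43/625 + 23/1250 = 109/1250

P(there is an intruder|the alarm triggers) = (43/625) / (109/1250) = 86/109

P(there is an intruder|the alarm triggers) = 86/109 ≈ 78.90%


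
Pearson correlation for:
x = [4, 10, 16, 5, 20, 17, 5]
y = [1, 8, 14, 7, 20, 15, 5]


n=7, Σx=77, Σy=70, Σxy=1023, Σx²=1111, Σy²=960
r = (7×1023 - 77×70)/√((7×1111 - 77²)(7×960 - 70²))
= 1771/√(1848×1820) = 1771/√3363360 ≈ 1771/1833.9466 ≈ 0.9657

r ≈ 0.9657


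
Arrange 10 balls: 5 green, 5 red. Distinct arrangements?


10!/(5!×5!) = 252

252


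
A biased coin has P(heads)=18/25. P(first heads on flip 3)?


Geometric: P(X=3) = (1-p)^(k-1)×p = (7/25)^2×18/25 = 882/15625

P(X=3) = 882/15625 ≈ 5.64%


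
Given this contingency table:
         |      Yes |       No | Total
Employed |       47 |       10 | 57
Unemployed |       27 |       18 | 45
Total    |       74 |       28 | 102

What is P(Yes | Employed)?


P(Yes | Employed) = 47/(47+10) = 47/57

P(Yes|Employed) = 47/57 ≈ 82.46%


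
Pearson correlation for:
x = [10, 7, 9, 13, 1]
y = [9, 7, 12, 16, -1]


n=5, Σx=40, Σy=43, Σxy=454, Σx²=400, Σy²=531
r = (5×454 - 40×43)/√((5×400 - 40²)(5×531 - 43²))
= 550/√(400×806) = 550/√322400 ≈ 550/567.8028 ≈ 0.9686

r ≈ 0.9686


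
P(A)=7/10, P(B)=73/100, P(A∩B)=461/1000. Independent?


P(A)×P(B) = 511/1000
P(A∩B) = 461/1000
Not equal → NOT independent

No, not independent


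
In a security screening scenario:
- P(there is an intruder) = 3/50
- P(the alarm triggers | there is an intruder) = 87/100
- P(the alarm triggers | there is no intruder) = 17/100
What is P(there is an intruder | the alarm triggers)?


Using Bayes' theorem:
P(A|B) = P(B|A)·P(A) / P(B)

P(the alarm triggers) = 87/100 × 3/50 + 17/100 × 47/50
= 261/5000 + 799/5000 = 53/250

P(there is an intruder|the alarm triggers) = (261/5000) / (53/250) = 261/1060

P(there is an intruder|the alarm triggers) = 261/1060 ≈ 24.62%


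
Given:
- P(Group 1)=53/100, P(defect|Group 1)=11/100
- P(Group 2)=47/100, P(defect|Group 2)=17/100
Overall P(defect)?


P(B) = Σ P(B|Aᵢ)×P(Aᵢ)
  11/100×53/100 = 583/10000
  17/100×47/100 = 799/10000
Sum = 691/5000

P(defect) = 691/5000 ≈ 13.82%


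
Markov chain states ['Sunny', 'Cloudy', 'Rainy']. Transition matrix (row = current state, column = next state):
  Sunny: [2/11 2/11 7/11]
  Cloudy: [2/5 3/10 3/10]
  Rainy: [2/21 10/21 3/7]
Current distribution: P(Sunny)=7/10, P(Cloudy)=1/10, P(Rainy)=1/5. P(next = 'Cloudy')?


P(next=Cloudy) = Σᵢ P(now=i)×P(i→Cloudy)
= 7/10×2/11 + 1/10×3/10 + 1/5×10/21
= 7/55 + 3/100 + 2/21 = 5833/23100

P = 5833/23100 ≈ 0.2525


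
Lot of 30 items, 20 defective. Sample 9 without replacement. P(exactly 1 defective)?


Hypergeometric: C(20,1)×C(10,8)/C(30,9)
= 20×45/14307150 = 6/95381

P(X=1) = 6/95381 ≈ 0.01%


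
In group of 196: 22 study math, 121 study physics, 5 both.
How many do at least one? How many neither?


|A∪B| = 22+121-5 = 138
Neither = 196-138 = 58

At least one: 138; Neither: 58


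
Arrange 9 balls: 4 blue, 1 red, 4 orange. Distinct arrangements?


9!/(4!×1!×4!) = 630

630


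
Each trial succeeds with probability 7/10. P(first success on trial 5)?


Geometric: P(X=5) = (1-p)^(k-1)×p = (3/10)^4×7/10 = 567/100000

P(X=5) = 567/100000 ≈ 0.57%


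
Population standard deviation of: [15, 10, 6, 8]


Mean = 39/4
  (15-39/4)²=441/16
  (10-39/4)²=1/16
  (6-39/4)²=225/16
  (8-39/4)²=49/16
Σ(x-μ)² = 179/4
σ² = (179/4)/4 = 179/16

σ = √(179/16) ≈ 3.3448


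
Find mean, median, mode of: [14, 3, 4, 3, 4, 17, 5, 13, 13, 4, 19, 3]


Sorted: [3, 3, 3, 4, 4, 4, 5, 13, 13, 14, 17, 19]
Mean = 102/12 = 17/2
Median = 9/2
Freq: {14: 1, 3: 3, 4: 3, 17: 1, 5: 1, 13: 2, 19: 1}
Mode: [3, 4]

Mean=17/2, Median=9/2, Mode=[3, 4]


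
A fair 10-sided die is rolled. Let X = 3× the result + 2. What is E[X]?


E[die] = (1+10)/2 = 11/2
E[X] = 3×11/2 + 2 = 37/2

E[X] = 37/2


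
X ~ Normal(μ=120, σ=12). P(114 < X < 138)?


z₁=(114-120)/12=-0.5, z₂=(138-120)/12=1.5
P = Φ(1.5) - Φ(-0.5) = 0.933193 - 0.308538 = 0.624655 ≈ 0.6247

P(114 < X < 138) ≈ 0.6247


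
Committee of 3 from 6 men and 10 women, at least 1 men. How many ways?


Count by #men:
  1M,2W: C(6,1)×C(10,2)=270
  2M,1W: C(6,2)×C(10,1)=150
  3M,0W: C(6,3)×C(10,0)=20
Total = 440

440


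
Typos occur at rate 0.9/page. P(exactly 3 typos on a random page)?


Poisson(λ=0.9): P(X=3) = e^(-λ)×λ^k/k!
= e^(-0.9) × 0.9^3 / 3!
≈ 0.4065696597 × 0.729 / 6 ≈ 0.049398

P(X=3) ≈ 0.049398 ≈ 4.94%


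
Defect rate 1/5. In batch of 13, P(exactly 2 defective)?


Binomial: P(X=2) = C(13,2)×p^2×(1-p)^11
= 78 × 1/25 × 4194304/48828125 = 327155712/1220703125

P(X=2) = 327155712/1220703125 ≈ 26.80%


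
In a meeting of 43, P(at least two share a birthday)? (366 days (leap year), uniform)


P(all different) = Π(366-i)/366 for i=0..42
= 0.076637
P(match) = 1 - 0.076637 = 0.923363

P ≈ 0.9234 ≈ 92.34%


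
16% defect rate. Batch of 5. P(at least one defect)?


P(all good) = (21/25)^5 = 4084101/9765625
P(≥1 defect) = 5681524/9765625

P = 5681524/9765625 ≈ 58.18%


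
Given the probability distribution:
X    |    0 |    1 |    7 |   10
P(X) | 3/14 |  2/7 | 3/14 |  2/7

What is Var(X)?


E[X] = 65/14
E[X²] = 551/14
Var(X) = E[X²] - (E[X])² = 551/14 - 4225/196 = 3489/196

Var(X) = 3489/196 ≈ 17.8010


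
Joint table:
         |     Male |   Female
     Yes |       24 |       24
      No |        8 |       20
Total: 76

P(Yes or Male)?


P(Yes∨Male) = P(Yes) + P(Male) - P(Yes∧Male)
= (48 + 32 - 24)/76 = 56/76 = 14/19

P = 14/19 ≈ 73.68%


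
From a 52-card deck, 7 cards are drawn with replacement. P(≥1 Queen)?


P(not a Queen) = 48/52 = 12/13
P(none in 7 draws) = (12/13)^7 = 35831808/62748517
P(≥1 Queen) = 1 - 35831808/62748517 = 26916709/62748517

P = 26916709/62748517 ≈ 42.90%


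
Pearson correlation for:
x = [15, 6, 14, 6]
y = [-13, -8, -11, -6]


n=4, Σx=41, Σy=-38, Σxy=-433, Σx²=493, Σy²=390
r = (4×(-433) - 41×(-38))/√((4×493 - 41²)(4×390 - (-38)²))
= -174/√(291×116) = -174/√33756 ≈ -174/183.7281 ≈ -0.9471

r ≈ -0.9471


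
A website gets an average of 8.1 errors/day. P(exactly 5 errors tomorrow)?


Poisson(λ=8.1): P(X=5) = e^(-λ)×λ^k/k!
= e^(-8.1) × 8.1^5 / 5!
≈ 0.0003035391381 × 34867.84401 / 120 ≈ 0.088198

P(X=5) ≈ 0.088198 ≈ 8.82%


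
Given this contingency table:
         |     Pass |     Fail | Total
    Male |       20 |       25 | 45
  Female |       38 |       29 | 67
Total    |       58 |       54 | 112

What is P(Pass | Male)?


P(Pass | Male) = 20/(20+25) = 20/45 = 4/9

P(Pass|Male) = 4/9 ≈ 44.44%


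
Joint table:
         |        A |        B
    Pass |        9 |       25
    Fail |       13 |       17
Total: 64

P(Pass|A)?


P(Pass|A) = 9/(9+13) = 9/22

P = 9/22 ≈ 40.91%


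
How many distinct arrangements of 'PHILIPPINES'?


Letters: 11, freq: {'P': 3, 'H': 1, 'I': 3, 'L': 1, 'N': 1, 'E': 1, 'S': 1}
11!/(3!×1!×3!×1!×1!×1!×1!) = 39916800/36 = 1108800

1108800


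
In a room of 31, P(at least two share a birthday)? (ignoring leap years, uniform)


P(all different) = Π(365-i)/365 for i=0..30
= 0.269545
P(match) = 1 - 0.269545 = 0.730455

P ≈ 0.7305 ≈ 73.05%


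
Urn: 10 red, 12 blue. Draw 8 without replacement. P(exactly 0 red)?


Hypergeometric: C(10,0)×C(12,8)/C(22,8)
= 1×495/319770 = 1/646

P(X=0) = 1/646 ≈ 0.15%


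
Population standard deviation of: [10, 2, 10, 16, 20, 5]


Mean = 63/6 = 21/2
  (10-21/2)²=1/4
  (2-21/2)²=289/4
  (10-21/2)²=1/4
  (16-21/2)²=121/4
  (20-21/2)²=361/4
  (5-21/2)²=121/4
Σ(x-μ)² = 447/2
σ² = (447/2)/6 = 149/4

σ = √(149/4) ≈ 6.1033


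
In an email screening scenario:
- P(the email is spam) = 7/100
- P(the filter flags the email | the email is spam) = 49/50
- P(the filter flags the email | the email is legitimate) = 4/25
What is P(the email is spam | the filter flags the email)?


Using Bayes' theorem:
P(A|B) = P(B|A)·P(A) / P(B)

P(the filter flags the email) = 49/50 × 7/100 + 4/25 × 93/100
= 343/5000 + 93/625 = 1087/5000

P(the email is spam|the filter flags the email) = (343/5000) / (1087/5000) = 343/1087

P(the email is spam|the filter flags the email) = 343/1087 ≈ 31.55%


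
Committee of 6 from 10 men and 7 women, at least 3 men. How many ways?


Count by #men:
  3M,3W: C(10,3)×C(7,3)=4200
  4M,2W: C(10,4)×C(7,2)=4410
  5M,1W: C(10,5)×C(7,1)=1764
  6M,0W: C(10,6)×C(7,0)=210
Total = 10584

10584


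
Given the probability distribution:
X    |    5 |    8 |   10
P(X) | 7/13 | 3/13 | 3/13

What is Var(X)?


E[X] = 89/13
E[X²] = 667/13
Var(X) = E[X²] - (E[X])² = 667/13 - 7921/169 = 750/169

Var(X) = 750/169 ≈ 4.4379


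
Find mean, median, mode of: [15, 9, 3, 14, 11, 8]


Sorted: [3, 8, 9, 11, 14, 15]
Mean = 60/6 = 10
Median = 10
Freq: {15: 1, 9: 1, 3: 1, 14: 1, 11: 1, 8: 1}
Mode: No mode

Mean=10, Median=10, Mode=No mode


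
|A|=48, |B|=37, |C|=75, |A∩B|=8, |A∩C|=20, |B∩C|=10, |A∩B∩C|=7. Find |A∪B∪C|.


|A∪B∪C| = 48+37+75-8-20-10+7 = 129

|A∪B∪C| = 129


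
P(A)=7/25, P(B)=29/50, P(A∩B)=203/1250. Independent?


P(A)×P(B) = 203/1250
P(A∩B) = 203/1250
Equal ✓ → Independent

Yes, independent


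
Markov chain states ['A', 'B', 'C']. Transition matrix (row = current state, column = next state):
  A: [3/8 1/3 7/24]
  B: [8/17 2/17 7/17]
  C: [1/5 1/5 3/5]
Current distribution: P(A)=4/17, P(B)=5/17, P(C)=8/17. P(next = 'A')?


P(next=A) = Σᵢ P(now=i)×P(i→A)
= 4/17×3/8 + 5/17×8/17 + 8/17×1/5
= 3/34 + 40/289 + 8/85 = 927/2890

P = 927/2890 ≈ 0.3208


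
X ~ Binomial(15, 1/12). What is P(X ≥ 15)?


P(X ≥ 15) = Σ P(X=i) for i=15..15
P(X=15) = 1/15407021574586368
Sum = 1/15407021574586368

P(X ≥ 15) = 1/15407021574586368 ≈ 0.00%


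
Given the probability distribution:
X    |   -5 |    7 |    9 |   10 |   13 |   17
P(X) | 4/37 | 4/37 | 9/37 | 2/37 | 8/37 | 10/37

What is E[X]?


E[X] = Σ x·P(X=x)
= (-5)×(4/37) + (7)×(4/37) + (9)×(9/37) + (10)×(2/37) + (13)×(8/37) + (17)×(10/37)
= 383/37

E[X] = 383/37


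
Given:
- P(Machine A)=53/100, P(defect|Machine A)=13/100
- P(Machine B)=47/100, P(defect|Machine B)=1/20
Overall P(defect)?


P(B) = Σ P(B|Aᵢ)×P(Aᵢ)
  13/100×53/100 = 689/10000
  1/20×47/100 = 47/2000
Sum = 231/2500

P(defect) = 231/2500 ≈ 9.24%


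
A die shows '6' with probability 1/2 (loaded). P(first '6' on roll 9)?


Geometric: P(X=9) = (1-p)^(k-1)×p = (1/2)^8×1/2 = 1/512

P(X=9) = 1/512 ≈ 0.20%


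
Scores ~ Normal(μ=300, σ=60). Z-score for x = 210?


z = (x - μ)/σ = (210 - 300)/60 = -1.5

z = -1.5


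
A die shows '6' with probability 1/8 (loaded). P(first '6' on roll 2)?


Geometric: P(X=2) = (1-p)^(k-1)×p = (7/8)^1×1/8 = 7/64

P(X=2) = 7/64 ≈ 10.94%


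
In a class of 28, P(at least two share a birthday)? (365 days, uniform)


P(all different) = Π(365-i)/365 for i=0..27
= 0.345539
P(match) = 1 - 0.345539 = 0.654461

P ≈ 0.6545 ≈ 65.45%


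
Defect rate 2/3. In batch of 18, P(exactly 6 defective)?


Binomial: P(X=6) = C(18,6)×p^6×(1-p)^12
= 18564 × 64/729 × 1/531441 = 396032/129140163

P(X=6) = 396032/129140163 ≈ 0.31%


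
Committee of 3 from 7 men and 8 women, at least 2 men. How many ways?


Count by #men:
  2M,1W: C(7,2)×C(8,1)=168
  3M,0W: C(7,3)×C(8,0)=35
Total = 203

203


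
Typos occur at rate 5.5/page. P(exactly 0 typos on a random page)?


Poisson(λ=5.5): P(X=0) = e^(-λ)×λ^k/k!
= e^(-5.5) × 5.5^0 / 0!
≈ 0.004086771438 × 1 / 1 ≈ 0.004087

P(X=0) ≈ 0.004087 ≈ 0.41%


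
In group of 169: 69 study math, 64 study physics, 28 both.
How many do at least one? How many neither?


|A∪B| = 69+64-28 = 105
Neither = 169-105 = 64

At least one: 105; Neither: 64


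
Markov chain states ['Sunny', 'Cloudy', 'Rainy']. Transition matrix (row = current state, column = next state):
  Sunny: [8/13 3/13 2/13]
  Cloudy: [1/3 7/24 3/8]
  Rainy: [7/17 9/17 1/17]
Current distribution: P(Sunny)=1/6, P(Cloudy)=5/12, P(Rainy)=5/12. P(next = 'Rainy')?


P(next=Rainy) = Σᵢ P(now=i)×P(i→Rainy)
= 1/6×2/13 + 5/12×3/8 + 5/12×1/17
= 1/39 + 5/32 + 5/204 = 4379/21216

P = 4379/21216 ≈ 0.2064


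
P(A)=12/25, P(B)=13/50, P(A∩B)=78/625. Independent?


P(A)×P(B) = 78/625
P(A∩B) = 78/625
Equal ✓ → Independent

Yes, independent


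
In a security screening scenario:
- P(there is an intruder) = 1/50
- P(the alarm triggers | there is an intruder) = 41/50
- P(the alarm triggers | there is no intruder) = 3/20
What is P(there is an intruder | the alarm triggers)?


Using Bayes' theorem:
P(A|B) = P(B|A)·P(A) / P(B)

P(the alarm triggers) = 41/50 × 1/50 + 3/20 × 49/50
= 41/2500 + 147/1000 = 817/5000

P(there is an intruder|the alarm triggers) = (41/2500) / (817/5000) = 82/817

P(there is an intruder|the alarm triggers) = 82/817 ≈ 10.04%


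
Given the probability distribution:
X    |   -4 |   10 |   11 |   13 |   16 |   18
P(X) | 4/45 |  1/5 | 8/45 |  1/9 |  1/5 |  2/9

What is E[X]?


E[X] = Σ x·P(X=x)
= (-4)×(4/45) + (10)×(1/5) + (11)×(8/45) + (13)×(1/9) + (16)×(1/5) + (18)×(2/9)
= 551/45

E[X] = 551/45


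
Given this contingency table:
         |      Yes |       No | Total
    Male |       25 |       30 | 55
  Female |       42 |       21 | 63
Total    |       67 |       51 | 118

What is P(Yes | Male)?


P(Yes | Male) = 25/(25+30) = 25/55 = 5/11

P(Yes|Male) = 5/11 ≈ 45.45%


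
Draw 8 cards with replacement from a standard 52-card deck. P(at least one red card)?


P(not a red card) = 26/52 = 1/2
P(none in 8 draws) = (1/2)^8 = 1/256
P(≥1 red card) = 1 - 1/256 = 255/256

P = 255/256 ≈ 99.61%


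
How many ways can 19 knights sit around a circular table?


Circular arrangements of 19 distinct objects: fix one position to break rotational symmetry.
(n-1)! = 18! = 6402373705728000

6402373705728000


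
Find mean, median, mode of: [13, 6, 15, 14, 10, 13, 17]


Sorted: [6, 10, 13, 13, 14, 15, 17]
Mean = 88/7
Median = 13
Freq: {13: 2, 6: 1, 15: 1, 14: 1, 10: 1, 17: 1}
Mode: [13]

Mean=88/7, Median=13, Mode=13


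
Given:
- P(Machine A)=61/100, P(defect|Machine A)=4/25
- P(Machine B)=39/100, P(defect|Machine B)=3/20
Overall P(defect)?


P(B) = Σ P(B|Aᵢ)×P(Aᵢ)
  4/25×61/100 = 61/625
  3/20×39/100 = 117/2000
Sum = 1561/10000

P(defect) = 1561/10000 ≈ 15.61%


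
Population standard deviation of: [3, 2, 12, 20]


Mean = 37/4
  (3-37/4)²=625/16
  (2-37/4)²=841/16
  (12-37/4)²=121/16
  (20-37/4)²=1849/16
Σ(x-μ)² = 859/4
σ² = (859/4)/4 = 859/16

σ = √(859/16) ≈ 7.3272


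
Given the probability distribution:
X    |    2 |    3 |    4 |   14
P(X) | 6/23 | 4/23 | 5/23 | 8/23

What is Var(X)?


E[X] = 156/23
E[X²] = 1708/23
Var(X) = E[X²] - (E[X])² = 1708/23 - 24336/529 = 14948/529

Var(X) = 14948/529 ≈ 28.2571


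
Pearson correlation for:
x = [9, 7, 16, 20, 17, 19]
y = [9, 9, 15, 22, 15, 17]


n=6, Σx=88, Σy=87, Σxy=1402, Σx²=1436, Σy²=1385
r = (6×1402 - 88×87)/√((6×1436 - 88²)(6×1385 - 87²))
= 756/√(872×741) = 756/√646152 ≈ 756/803.8358 ≈ 0.9405

r ≈ 0.9405


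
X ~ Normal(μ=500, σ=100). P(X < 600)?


z = (600-500)/100 = 1.0
P(Z < 1.0) = 0.8413

P(X < 600) ≈ 0.8413


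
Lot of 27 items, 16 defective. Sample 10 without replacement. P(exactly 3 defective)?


Hypergeometric: C(16,3)×C(11,7)/C(27,10)
= 560×330/8436285 = 1120/51129

P(X=3) = 1120/51129 ≈ 2.19%


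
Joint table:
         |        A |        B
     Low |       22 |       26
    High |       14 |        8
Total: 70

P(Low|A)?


P(Low|A) = 22/(22+14) = 22/36 = 11/18

P = 11/18 ≈ 61.11%


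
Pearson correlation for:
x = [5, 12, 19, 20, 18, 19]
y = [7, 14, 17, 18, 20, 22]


n=6, Σx=93, Σy=98, Σxy=1664, Σx²=1615, Σy²=1742
r = (6×1664 - 93×98)/√((6×1615 - 93²)(6×1742 - 98²))
= 870/√(1041×848) = 870/√882768 ≈ 870/939.5573 ≈ 0.9260

r ≈ 0.9260


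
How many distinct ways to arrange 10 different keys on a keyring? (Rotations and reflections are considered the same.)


Free circular arrangements: rotations and reflections both identified.
(n-1)!/2 = 9!/2 = 362880/2 = 181440

181440


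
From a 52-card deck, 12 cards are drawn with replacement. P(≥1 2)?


P(not a 2) = 48/52 = 12/13
P(none in 12 draws) = (12/13)^12 = 8916100448256/23298085122481
P(≥1 2) = 1 - 8916100448256/23298085122481 = 14381984674225/23298085122481

P = 14381984674225/23298085122481 ≈ 61.73%


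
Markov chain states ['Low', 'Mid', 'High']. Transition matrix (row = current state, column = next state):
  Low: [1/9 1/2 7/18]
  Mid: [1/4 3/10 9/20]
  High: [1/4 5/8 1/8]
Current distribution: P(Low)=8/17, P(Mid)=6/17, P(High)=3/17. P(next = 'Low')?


P(next=Low) = Σᵢ P(now=i)×P(i→Low)
= 8/17×1/9 + 6/17×1/4 + 3/17×1/4
= 8/153 + 3/34 + 3/68 = 113/612

P = 113/612 ≈ 0.1846


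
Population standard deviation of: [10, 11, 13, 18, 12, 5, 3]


Mean = 72/7
  (10-72/7)²=4/49
  (11-72/7)²=25/49
  (13-72/7)²=361/49
  (18-72/7)²=2916/49
  (12-72/7)²=144/49
  (5-72/7)²=1369/49
  (3-72/7)²=2601/49
Σ(x-μ)² = 1060/7
σ² = (1060/7)/7 = 1060/49

σ = √(1060/49) ≈ 4.6511


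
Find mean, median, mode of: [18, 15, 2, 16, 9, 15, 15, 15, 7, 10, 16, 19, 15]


Sorted: [2, 7, 9, 10, 15, 15, 15, 15, 15, 16, 16, 18, 19]
Mean = 172/13
Median = 15
Freq: {18: 1, 15: 5, 2: 1, 16: 2, 9: 1, 7: 1, 10: 1, 19: 1}
Mode: [15]

Mean=172/13, Median=15, Mode=15
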